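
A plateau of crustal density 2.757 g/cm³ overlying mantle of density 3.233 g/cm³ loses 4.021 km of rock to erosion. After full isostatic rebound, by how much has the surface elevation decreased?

0.592 km

Rebound u = e ρ_c/ρ_m = 4.021 km × 2.757/3.233 = 3.429 km.
Net surface drop = e − u = 4.021 km − 3.429 km = e (ρ_m − ρ_c)/ρ_m = 0.592 km.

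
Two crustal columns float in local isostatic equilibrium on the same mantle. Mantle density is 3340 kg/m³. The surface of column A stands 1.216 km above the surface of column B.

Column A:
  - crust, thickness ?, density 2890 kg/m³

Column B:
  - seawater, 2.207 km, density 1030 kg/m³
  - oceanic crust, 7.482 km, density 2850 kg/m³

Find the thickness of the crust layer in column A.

28.5 km

Take the compensation level at the base of the deeper column (depth z_c below the surface of column A) and equate Σ ρ_i t_i down to z_c; mantle fills any gap and the z_c terms cancel.
Column A: x×2890 + (z_c − 0 − x)×3340
Column B: 1.216×0 + 2.207×1030 + 7.482×2850 + (z_c − 1.216 − 9.689)×3340
The z_c×3340 term appears on both sides and cancels. Collect the known terms of each column as K = Σ(ρt)_known − 3340 × (depth of known layers): K_A = 0 − 3340×0 = 0; K_B = 23596.91 − 3340×(1.216 + 9.689) = −12825.79.
Balance: K_A − x×(3340 − 2890) = K_B, so x = (K_A − K_B)/(3340 − 2890) = 12825.8/450 = 28.5 km.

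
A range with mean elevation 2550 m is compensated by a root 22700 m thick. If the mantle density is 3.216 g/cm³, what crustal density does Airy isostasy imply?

ρ_c h = (ρ_m − ρ_c) r → ρ_c (h + r) = ρ_m r → ρ_c = ρ_m r / (h + r).
ρ_c = 3.216 × 22700 m / (2550 m + 22700 m) = 2.89 g/cm³.

2.89 g/cm³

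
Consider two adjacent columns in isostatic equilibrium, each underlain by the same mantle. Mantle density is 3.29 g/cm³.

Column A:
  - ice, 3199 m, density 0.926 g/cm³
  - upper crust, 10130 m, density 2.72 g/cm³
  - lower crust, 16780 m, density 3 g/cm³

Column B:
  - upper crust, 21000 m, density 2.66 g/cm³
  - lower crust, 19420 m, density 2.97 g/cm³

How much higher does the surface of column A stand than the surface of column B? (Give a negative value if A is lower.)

For any compensation level in the mantle, the mantle terms cancel and isostasy reduces to e = (Σt_A − Σt_B) − (Σ(ρt)_A − Σ(ρt)_B) / ρ_m.
Σt_A = 30109 m; Σt_B = 40420 m; Σ(ρt)_A = 80855.874; Σ(ρt)_B = 113537.4 (in m·g/cm³).
e = (30109 − 40420) − (80855.874 − 113537.4) / 3.29 = −377 m.

−377 m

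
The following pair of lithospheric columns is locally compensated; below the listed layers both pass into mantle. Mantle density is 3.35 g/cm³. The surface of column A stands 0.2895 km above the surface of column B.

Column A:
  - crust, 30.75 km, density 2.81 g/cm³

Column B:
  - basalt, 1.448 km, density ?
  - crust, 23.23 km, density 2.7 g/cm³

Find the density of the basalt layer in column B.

Take the compensation level at the base of the deeper column (depth z_c below the surface of column A) and equate Σ ρ_i t_i down to z_c; mantle fills any gap and the z_c terms cancel.
Column A: 30.75×2.81 + (z_c − 30.75)×3.35
Column B: 0.2895×0 + 1.448×ρ + 23.23×2.7 + (z_c − 0.2895 − 24.678)×3.35
The z_c×3.35 term appears on both sides and cancels. Collect the known terms of each column as K = Σ(ρt)_known − 3.35 × (depth of known layers): K_A = 86.4075 − 3.35×30.75 = −16.605; K_B = 62.721 − 3.35×(0.2895 + 24.678) = −20.920125.
Balance: K_A = K_B + 1.448×ρ, so ρ = (K_A − K_B)/1.448 = 4.31513/1.448 = 2.98 g/cm³.

2.98 g/cm³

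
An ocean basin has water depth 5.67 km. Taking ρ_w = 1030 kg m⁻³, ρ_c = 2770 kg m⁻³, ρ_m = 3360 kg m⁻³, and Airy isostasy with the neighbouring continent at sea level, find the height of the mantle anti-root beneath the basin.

Balancing pressure at the compensation depth: replacing crust with seawater at the top is compensated by replacing crust with mantle at the base: d (ρ_c − ρ_w) = a (ρ_m − ρ_c).
a = d (ρ_c − ρ_w)/(ρ_m − ρ_c) = 5.67 km × 1740/590 = 16.7 km.

16.7 km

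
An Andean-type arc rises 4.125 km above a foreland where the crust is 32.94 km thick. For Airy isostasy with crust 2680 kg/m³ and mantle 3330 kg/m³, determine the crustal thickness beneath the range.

54.1 km

Root depth r = h ρ_c / (ρ_m − ρ_c) = 4.125 km × 2680 / 650 = 17.01 km.
Total thickness = T + h + r = 32.94 km + 4.125 km + 17.01 km = 54.1 km.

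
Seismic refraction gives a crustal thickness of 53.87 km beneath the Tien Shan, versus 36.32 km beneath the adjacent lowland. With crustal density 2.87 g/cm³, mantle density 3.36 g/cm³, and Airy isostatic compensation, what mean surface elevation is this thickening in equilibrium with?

Excess crust Δ = 53.87 km − 36.32 km = 17.55 km, split between elevation h and root r with h + r = Δ.
Airy balance ρ_c h = (ρ_m − ρ_c) r gives r = h ρ_c/(ρ_m − ρ_c), so h (1 + ρ_c/(ρ_m − ρ_c)) = Δ, i.e. h = Δ (ρ_m − ρ_c)/ρ_m.
h = 17.55 km × 0.49/3.36 = 2.56 km.

2.56 km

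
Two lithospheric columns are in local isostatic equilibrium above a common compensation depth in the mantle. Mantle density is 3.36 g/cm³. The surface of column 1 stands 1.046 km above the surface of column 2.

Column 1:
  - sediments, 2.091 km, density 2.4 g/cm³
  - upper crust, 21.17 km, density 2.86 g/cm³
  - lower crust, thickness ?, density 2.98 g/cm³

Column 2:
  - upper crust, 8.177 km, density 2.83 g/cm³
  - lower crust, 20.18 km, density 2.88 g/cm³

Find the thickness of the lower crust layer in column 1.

Take the compensation level at the base of the deeper column (depth z_c below the surface of column 1) and equate Σ ρ_i t_i down to z_c; mantle fills any gap and the z_c terms cancel.
Column 1: 2.091×2.4 + 21.17×2.86 + x×2.98 + (z_c − 23.261 − x)×3.36
Column 2: 1.046×0 + 8.177×2.83 + 20.18×2.88 + (z_c − 1.046 − 28.357)×3.36
The z_c×3.36 term appears on both sides and cancels. Collect the known terms of each column as K = Σ(ρt)_known − 3.36 × (depth of known layers): K_1 = 65.5646 − 3.36×23.261 = −12.59236; K_2 = 81.25931 − 3.36×(1.046 + 28.357) = −17.53477.
Balance: K_1 − x×(3.36 − 2.98) = K_2, so x = (K_1 − K_2)/(3.36 − 2.98) = 4.94241/0.38 = 13 km.

13 km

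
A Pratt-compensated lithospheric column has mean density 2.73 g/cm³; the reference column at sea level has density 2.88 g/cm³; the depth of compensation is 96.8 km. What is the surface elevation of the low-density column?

5.32 km

ρ_ref D = ρ (D + h) → h = D (ρ_ref − ρ)/ρ.
h = 96.8 km × (2.88 − 2.73)/2.73 = 5.32 km.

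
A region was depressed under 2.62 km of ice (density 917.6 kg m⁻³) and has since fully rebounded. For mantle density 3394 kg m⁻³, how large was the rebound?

0.708 km

Removing the load lets mantle flow back in; uplift u satisfies ρ_ice t = ρ_m u.
u = t ρ_ice/ρ_m = 2.62 km × 917.6/3394 = 0.708 km.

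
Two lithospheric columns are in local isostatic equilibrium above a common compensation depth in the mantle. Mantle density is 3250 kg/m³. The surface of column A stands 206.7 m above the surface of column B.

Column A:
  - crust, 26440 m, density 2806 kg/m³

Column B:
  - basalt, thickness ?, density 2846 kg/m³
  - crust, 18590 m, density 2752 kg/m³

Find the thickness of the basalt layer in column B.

4480 m

Take the compensation level at the base of the deeper column (depth z_c below the surface of column A) and equate Σ ρ_i t_i down to z_c; mantle fills any gap and the z_c terms cancel.
Column A: 26440×2806 + (z_c − 26440)×3250
Column B: 206.7×0 + x×2846 + 18590×2752 + (z_c − 206.7 − 18590 − x)×3250
The z_c×3250 term appears on both sides and cancels. Collect the known terms of each column as K = Σ(ρt)_known − 3250 × (depth of known layers): K_A = 74190640 − 3250×26440 = −11739360; K_B = 51159680 − 3250×(206.7 + 18590) = −9929595.
Balance: K_A = K_B − x×(3250 − 2846), so x = (K_B − K_A)/(3250 − 2846) = 1809760/404 = 4480 m.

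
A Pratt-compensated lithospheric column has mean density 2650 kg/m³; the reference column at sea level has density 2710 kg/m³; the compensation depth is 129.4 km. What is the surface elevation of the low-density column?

2.93 km

ρ_ref D = ρ (D + h) → h = D (ρ_ref − ρ)/ρ.
h = 129.4 km × (2710 − 2650)/2650 = 2.93 km.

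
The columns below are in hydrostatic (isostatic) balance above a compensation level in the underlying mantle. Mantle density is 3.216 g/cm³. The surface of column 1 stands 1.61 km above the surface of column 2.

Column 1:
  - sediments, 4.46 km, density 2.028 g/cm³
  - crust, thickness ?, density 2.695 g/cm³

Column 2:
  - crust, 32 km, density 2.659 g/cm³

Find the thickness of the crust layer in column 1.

Take the compensation level at the base of the deeper column (depth z_c below the surface of column 1) and equate Σ ρ_i t_i down to z_c; mantle fills any gap and the z_c terms cancel.
Column 1: 4.46×2.028 + x×2.695 + (z_c − 4.46 − x)×3.216
Column 2: 1.61×0 + 32×2.659 + (z_c − 1.61 − 32)×3.216
The z_c×3.216 term appears on both sides and cancels. Collect the known terms of each column as K = Σ(ρt)_known − 3.216 × (depth of known layers): K_1 = 9.04488 − 3.216×4.46 = −5.29848; K_2 = 85.088 − 3.216×(1.61 + 32) = −23.00176.
Balance: K_1 − x×(3.216 − 2.695) = K_2, so x = (K_1 − K_2)/(3.216 − 2.695) = 17.7033/0.521 = 34 km.

34 km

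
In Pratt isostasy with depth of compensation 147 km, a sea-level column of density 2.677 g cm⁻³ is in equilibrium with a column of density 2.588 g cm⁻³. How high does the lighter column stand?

ρ_ref D = ρ (D + h) → h = D (ρ_ref − ρ)/ρ.
h = 147 km × (2.677 − 2.588)/2.588 = 5.06 km.

5.06 km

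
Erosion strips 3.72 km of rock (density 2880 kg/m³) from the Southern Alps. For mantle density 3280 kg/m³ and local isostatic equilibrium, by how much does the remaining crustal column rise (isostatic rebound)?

3.27 km

Unloading: uplift u = e ρ_c/ρ_m = 3.72 km × 2880/3280 = 3.27 km.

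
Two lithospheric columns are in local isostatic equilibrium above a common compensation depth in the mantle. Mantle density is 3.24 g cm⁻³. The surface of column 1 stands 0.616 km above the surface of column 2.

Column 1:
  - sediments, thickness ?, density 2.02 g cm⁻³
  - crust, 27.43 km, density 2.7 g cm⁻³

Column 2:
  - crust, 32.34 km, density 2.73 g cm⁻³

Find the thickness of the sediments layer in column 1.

Take the compensation level at the base of the deeper column (depth z_c below the surface of column 1) and equate Σ ρ_i t_i down to z_c; mantle fills any gap and the z_c terms cancel.
Column 1: x×2.02 + 27.43×2.7 + (z_c − 27.43 − x)×3.24
Column 2: 0.616×0 + 32.34×2.73 + (z_c − 0.616 − 32.34)×3.24
The z_c×3.24 term appears on both sides and cancels. Collect the known terms of each column as K = Σ(ρt)_known − 3.24 × (depth of known layers): K_1 = 74.061 − 3.24×27.43 = −14.8122; K_2 = 88.2882 − 3.24×(0.616 + 32.34) = −18.48924.
Balance: K_1 − x×(3.24 − 2.02) = K_2, so x = (K_1 − K_2)/(3.24 − 2.02) = 3.67704/1.22 = 3.01 km.

3.01 km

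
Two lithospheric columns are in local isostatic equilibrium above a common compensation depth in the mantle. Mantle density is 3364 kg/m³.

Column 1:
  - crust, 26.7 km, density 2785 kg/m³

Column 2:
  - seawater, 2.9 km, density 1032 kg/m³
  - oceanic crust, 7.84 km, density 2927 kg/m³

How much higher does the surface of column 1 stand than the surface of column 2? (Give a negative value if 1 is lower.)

For any compensation level in the mantle, the mantle terms cancel and isostasy reduces to e = (Σt_1 − Σt_2) − (Σ(ρt)_1 − Σ(ρt)_2) / ρ_m.
Σt_1 = 26.7 km; Σt_2 = 10.74 km; Σ(ρt)_1 = 74359.5; Σ(ρt)_2 = 25940.48 (in km·kg/m³).
e = (26.7 − 10.74) − (74359.5 − 25940.48) / 3364 = 1.57 km.

1.57 km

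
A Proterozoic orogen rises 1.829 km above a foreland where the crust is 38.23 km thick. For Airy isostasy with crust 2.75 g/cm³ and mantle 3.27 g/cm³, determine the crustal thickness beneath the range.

Root depth r = h ρ_c / (ρ_m − ρ_c) = 1.829 km × 2.75 / 0.52 = 9.673 km.
Total thickness = T + h + r = 38.23 km + 1.829 km + 9.673 km = 49.7 km.

49.7 km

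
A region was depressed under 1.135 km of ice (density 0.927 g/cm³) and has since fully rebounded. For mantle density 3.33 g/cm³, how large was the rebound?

0.316 km

Removing the load lets mantle flow back in; uplift u satisfies ρ_ice t = ρ_m u.
u = t ρ_ice/ρ_m = 1.135 km × 0.927/3.33 = 0.316 km.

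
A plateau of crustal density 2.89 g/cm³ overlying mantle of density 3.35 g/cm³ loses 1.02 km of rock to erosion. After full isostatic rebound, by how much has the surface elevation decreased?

Rebound u = e ρ_c/ρ_m = 1.02 km × 2.89/3.35 = 0.8799 km.
Net surface drop = e − u = 1.02 km − 0.8799 km = e (ρ_m − ρ_c)/ρ_m = 0.14 km.

0.14 km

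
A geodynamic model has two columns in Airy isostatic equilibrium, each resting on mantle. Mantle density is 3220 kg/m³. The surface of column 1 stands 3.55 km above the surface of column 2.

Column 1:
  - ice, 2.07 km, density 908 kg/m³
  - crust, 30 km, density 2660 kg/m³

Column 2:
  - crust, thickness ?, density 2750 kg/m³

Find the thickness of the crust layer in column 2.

21.6 km

Take the compensation level at the base of the deeper column (depth z_c below the surface of column 1) and equate Σ ρ_i t_i down to z_c; mantle fills any gap and the z_c terms cancel.
Column 1: 2.07×908 + 30×2660 + (z_c − 32.07)×3220
Column 2: 3.55×0 + x×2750 + (z_c − 3.55 − 0 − x)×3220
The z_c×3220 term appears on both sides and cancels. Collect the known terms of each column as K = Σ(ρt)_known − 3220 × (depth of known layers): K_1 = 81679.56 − 3220×32.07 = −21585.84; K_2 = 0 − 3220×(3.55 + 0) = −11431.
Balance: K_1 = K_2 − x×(3220 − 2750), so x = (K_2 − K_1)/(3220 − 2750) = 10154.8/470 = 21.6 km.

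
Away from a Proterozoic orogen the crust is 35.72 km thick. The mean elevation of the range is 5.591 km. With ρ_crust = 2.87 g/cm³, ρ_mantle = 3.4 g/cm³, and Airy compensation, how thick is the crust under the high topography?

Root depth r = h ρ_c / (ρ_m − ρ_c) = 5.591 km × 2.87 / 0.53 = 30.28 km.
Total thickness = T + h + r = 35.72 km + 5.591 km + 30.28 km = 71.6 km.

71.6 km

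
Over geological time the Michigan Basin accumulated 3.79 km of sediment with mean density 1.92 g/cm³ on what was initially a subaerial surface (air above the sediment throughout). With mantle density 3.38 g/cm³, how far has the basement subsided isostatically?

2.15 km

Subaerial load: s = t ρ_sed / ρ_m = 3.79 km × 1.92/3.38 = 2.15 km.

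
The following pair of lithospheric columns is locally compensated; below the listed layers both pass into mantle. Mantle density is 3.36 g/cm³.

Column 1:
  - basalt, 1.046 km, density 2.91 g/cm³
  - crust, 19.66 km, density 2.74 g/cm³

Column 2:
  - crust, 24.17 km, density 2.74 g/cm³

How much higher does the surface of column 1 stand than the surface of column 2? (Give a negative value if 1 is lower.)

For any compensation level in the mantle, the mantle terms cancel and isostasy reduces to e = (Σt_1 − Σt_2) − (Σ(ρt)_1 − Σ(ρt)_2) / ρ_m.
Σt_1 = 20.706 km; Σt_2 = 24.17 km; Σ(ρt)_1 = 56.91226; Σ(ρt)_2 = 66.2258 (in km·g/cm³).
e = (20.706 − 24.17) − (56.91226 − 66.2258) / 3.36 = −0.692 km.

−0.692 km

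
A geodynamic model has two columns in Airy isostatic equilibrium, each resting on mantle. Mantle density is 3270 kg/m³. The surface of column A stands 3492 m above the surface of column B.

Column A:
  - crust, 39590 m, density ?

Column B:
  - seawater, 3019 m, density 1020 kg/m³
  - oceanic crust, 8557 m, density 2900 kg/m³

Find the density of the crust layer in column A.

Take the compensation level at the base of the deeper column (depth z_c below the surface of column A) and equate Σ ρ_i t_i down to z_c; mantle fills any gap and the z_c terms cancel.
Column A: 39590×ρ + (z_c − 39590)×3270
Column B: 3492×0 + 3019×1020 + 8557×2900 + (z_c − 3492 − 11576)×3270
The z_c×3270 term appears on both sides and cancels. Collect the known terms of each column as K = Σ(ρt)_known − 3270 × (depth of known layers): K_A = 0 − 3270×39590 = −129459300; K_B = 27894680 − 3270×(3492 + 11576) = −21377680.
Balance: K_A + 39590×ρ = K_B, so ρ = (K_B − K_A)/39590 = 108082000/39590 = 2730 kg/m³.

2730 kg/m³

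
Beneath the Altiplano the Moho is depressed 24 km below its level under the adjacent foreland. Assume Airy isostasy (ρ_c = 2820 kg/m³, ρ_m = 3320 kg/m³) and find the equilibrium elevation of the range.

4.26 km

Balancing pressure at the compensation depth: ρ_c h = (ρ_m − ρ_c) r.
h = r (ρ_m − ρ_c) / ρ_c = 24 km × (3320 − 2820) / 2820 = 4.26 km.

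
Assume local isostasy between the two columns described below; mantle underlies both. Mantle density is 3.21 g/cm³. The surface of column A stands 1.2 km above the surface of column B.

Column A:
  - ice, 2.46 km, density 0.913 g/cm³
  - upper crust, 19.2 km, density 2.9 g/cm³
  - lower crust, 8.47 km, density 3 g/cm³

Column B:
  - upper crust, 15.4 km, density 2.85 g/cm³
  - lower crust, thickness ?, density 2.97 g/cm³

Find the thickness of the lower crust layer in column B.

16.6 km

Take the compensation level at the base of the deeper column (depth z_c below the surface of column A) and equate Σ ρ_i t_i down to z_c; mantle fills any gap and the z_c terms cancel.
Column A: 2.46×0.913 + 19.2×2.9 + 8.47×3 + (z_c − 30.13)×3.21
Column B: 1.2×0 + 15.4×2.85 + x×2.97 + (z_c − 1.2 − 15.4 − x)×3.21
The z_c×3.21 term appears on both sides and cancels. Collect the known terms of each column as K = Σ(ρt)_known − 3.21 × (depth of known layers): K_A = 83.33598 − 3.21×30.13 = −13.38132; K_B = 43.89 − 3.21×(1.2 + 15.4) = −9.396.
Balance: K_A = K_B − x×(3.21 − 2.97), so x = (K_B − K_A)/(3.21 − 2.97) = 3.98532/0.24 = 16.6 km.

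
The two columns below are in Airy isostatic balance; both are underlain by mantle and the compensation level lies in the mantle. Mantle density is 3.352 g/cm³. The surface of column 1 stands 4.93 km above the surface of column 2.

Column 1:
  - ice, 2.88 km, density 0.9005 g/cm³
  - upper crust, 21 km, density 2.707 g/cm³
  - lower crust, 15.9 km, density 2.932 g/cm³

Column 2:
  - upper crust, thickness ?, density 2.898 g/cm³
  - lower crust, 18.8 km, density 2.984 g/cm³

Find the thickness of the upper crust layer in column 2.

Take the compensation level at the base of the deeper column (depth z_c below the surface of column 1) and equate Σ ρ_i t_i down to z_c; mantle fills any gap and the z_c terms cancel.
Column 1: 2.88×0.9005 + 21×2.707 + 15.9×2.932 + (z_c − 39.78)×3.352
Column 2: 4.93×0 + x×2.898 + 18.8×2.984 + (z_c − 4.93 − 18.8 − x)×3.352
The z_c×3.352 term appears on both sides and cancels. Collect the known terms of each column as K = Σ(ρt)_known − 3.352 × (depth of known layers): K_1 = 106.05924 − 3.352×39.78 = −27.28332; K_2 = 56.0992 − 3.352×(4.93 + 18.8) = −23.44376.
Balance: K_1 = K_2 − x×(3.352 − 2.898), so x = (K_2 − K_1)/(3.352 − 2.898) = 3.83956/0.454 = 8.46 km.

8.46 km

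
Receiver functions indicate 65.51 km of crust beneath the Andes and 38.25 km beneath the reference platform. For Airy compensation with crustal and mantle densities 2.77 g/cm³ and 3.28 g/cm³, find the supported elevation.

Excess crust Δ = 65.51 km − 38.25 km = 27.26 km, split between elevation h and root r with h + r = Δ.
Airy balance ρ_c h = (ρ_m − ρ_c) r gives r = h ρ_c/(ρ_m − ρ_c), so h (1 + ρ_c/(ρ_m − ρ_c)) = Δ, i.e. h = Δ (ρ_m − ρ_c)/ρ_m.
h = 27.26 km × 0.51/3.28 = 4.24 km.

4.24 km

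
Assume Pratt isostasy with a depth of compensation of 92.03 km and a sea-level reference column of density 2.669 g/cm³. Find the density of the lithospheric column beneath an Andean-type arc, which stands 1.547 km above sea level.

2.62 g/cm³

Pratt balance: ρ_ref D = ρ (D + h).
ρ = ρ_ref D/(D + h) = 2.669 × 92.03 km/(92.03 km + 1.547 km) = 2.62 g/cm³.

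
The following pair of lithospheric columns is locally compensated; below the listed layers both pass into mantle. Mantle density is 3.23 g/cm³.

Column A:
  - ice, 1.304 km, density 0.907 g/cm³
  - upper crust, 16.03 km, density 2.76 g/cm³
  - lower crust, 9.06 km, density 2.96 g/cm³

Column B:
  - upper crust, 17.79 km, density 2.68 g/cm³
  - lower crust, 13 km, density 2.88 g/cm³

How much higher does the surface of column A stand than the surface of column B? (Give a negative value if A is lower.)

−0.41 km

For any compensation level in the mantle, the mantle terms cancel and isostasy reduces to e = (Σt_A − Σt_B) − (Σ(ρt)_A − Σ(ρt)_B) / ρ_m.
Σt_A = 26.394 km; Σt_B = 30.79 km; Σ(ρt)_A = 72.243128; Σ(ρt)_B = 85.1172 (in km·g/cm³).
e = (26.394 − 30.79) − (72.243128 − 85.1172) / 3.23 = −0.41 km.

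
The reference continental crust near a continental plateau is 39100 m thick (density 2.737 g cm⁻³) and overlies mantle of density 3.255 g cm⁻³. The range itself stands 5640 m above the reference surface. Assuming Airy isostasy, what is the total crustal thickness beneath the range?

Root depth r = h ρ_c / (ρ_m − ρ_c) = 5640 m × 2.737 / 0.518 = 29800 m.
Total thickness = T + h + r = 39100 m + 5640 m + 29800 m = 74500 m.

74500 m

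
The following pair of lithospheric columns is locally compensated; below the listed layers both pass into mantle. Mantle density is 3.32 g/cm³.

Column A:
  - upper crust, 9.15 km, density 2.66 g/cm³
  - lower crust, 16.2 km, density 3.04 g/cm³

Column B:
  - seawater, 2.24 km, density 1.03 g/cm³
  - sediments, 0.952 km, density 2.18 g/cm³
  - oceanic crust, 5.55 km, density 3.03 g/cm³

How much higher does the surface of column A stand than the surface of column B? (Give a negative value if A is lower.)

For any compensation level in the mantle, the mantle terms cancel and isostasy reduces to e = (Σt_A − Σt_B) − (Σ(ρt)_A − Σ(ρt)_B) / ρ_m.
Σt_A = 25.35 km; Σt_B = 8.742 km; Σ(ρt)_A = 73.587; Σ(ρt)_B = 21.19906 (in km·g/cm³).
e = (25.35 − 8.742) − (73.587 − 21.19906) / 3.32 = 0.829 km.

0.829 km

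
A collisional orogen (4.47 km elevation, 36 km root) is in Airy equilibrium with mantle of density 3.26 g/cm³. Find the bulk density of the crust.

ρ_c h = (ρ_m − ρ_c) r → ρ_c (h + r) = ρ_m r → ρ_c = ρ_m r / (h + r).
ρ_c = 3.26 × 36 km / (4.47 km + 36 km) = 2.9 g/cm³.

2.9 g/cm³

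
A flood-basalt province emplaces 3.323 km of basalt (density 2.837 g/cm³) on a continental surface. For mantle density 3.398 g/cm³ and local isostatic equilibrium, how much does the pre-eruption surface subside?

Subaerial loading: s = t ρ_load / ρ_m.
s = 3.323 km × 2.837/3.398 = 2.77 km.

2.77 km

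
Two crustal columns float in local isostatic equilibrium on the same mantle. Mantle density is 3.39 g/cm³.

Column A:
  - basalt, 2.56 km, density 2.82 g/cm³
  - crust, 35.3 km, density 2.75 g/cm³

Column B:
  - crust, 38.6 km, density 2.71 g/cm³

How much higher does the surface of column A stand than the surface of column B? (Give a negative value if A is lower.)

−0.648 km

For any compensation level in the mantle, the mantle terms cancel and isostasy reduces to e = (Σt_A − Σt_B) − (Σ(ρt)_A − Σ(ρt)_B) / ρ_m.
Σt_A = 37.86 km; Σt_B = 38.6 km; Σ(ρt)_A = 104.2942; Σ(ρt)_B = 104.606 (in km·g/cm³).
e = (37.86 − 38.6) − (104.2942 − 104.606) / 3.39 = −0.648 km.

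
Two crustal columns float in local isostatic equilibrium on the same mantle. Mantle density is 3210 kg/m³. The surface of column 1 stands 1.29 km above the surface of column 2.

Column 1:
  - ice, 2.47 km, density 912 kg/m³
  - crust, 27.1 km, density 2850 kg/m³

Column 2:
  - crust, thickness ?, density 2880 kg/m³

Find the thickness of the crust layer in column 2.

34.2 km

Take the compensation level at the base of the deeper column (depth z_c below the surface of column 1) and equate Σ ρ_i t_i down to z_c; mantle fills any gap and the z_c terms cancel.
Column 1: 2.47×912 + 27.1×2850 + (z_c − 29.57)×3210
Column 2: 1.29×0 + x×2880 + (z_c − 1.29 − 0 − x)×3210
The z_c×3210 term appears on both sides and cancels. Collect the known terms of each column as K = Σ(ρt)_known − 3210 × (depth of known layers): K_1 = 79487.64 − 3210×29.57 = −15432.06; K_2 = 0 − 3210×(1.29 + 0) = −4140.9.
Balance: K_1 = K_2 − x×(3210 − 2880), so x = (K_2 − K_1)/(3210 − 2880) = 11291.2/330 = 34.2 km.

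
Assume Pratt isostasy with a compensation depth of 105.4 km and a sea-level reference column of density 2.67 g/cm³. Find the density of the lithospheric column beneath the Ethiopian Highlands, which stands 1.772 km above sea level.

Pratt balance: ρ_ref D = ρ (D + h).
ρ = ρ_ref D/(D + h) = 2.67 × 105.4 km/(105.4 km + 1.772 km) = 2.63 g/cm³.

2.63 g/cm³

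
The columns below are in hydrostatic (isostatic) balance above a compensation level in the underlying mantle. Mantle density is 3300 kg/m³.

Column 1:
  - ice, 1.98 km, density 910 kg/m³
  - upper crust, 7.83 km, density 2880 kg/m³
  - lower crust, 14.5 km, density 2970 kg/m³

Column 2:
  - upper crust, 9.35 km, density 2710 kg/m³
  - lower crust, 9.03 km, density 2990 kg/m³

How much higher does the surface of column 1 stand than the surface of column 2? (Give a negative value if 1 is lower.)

For any compensation level in the mantle, the mantle terms cancel and isostasy reduces to e = (Σt_1 − Σt_2) − (Σ(ρt)_1 − Σ(ρt)_2) / ρ_m.
Σt_1 = 24.31 km; Σt_2 = 18.38 km; Σ(ρt)_1 = 67417.2; Σ(ρt)_2 = 52338.2 (in km·kg/m³).
e = (24.31 − 18.38) − (67417.2 − 52338.2) / 3300 = 1.36 km.

1.36 km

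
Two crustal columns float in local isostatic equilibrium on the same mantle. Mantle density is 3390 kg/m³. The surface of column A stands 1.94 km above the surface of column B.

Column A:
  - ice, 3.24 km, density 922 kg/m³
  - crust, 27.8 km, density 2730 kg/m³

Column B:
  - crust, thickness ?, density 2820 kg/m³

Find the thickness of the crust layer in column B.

Take the compensation level at the base of the deeper column (depth z_c below the surface of column A) and equate Σ ρ_i t_i down to z_c; mantle fills any gap and the z_c terms cancel.
Column A: 3.24×922 + 27.8×2730 + (z_c − 31.04)×3390
Column B: 1.94×0 + x×2820 + (z_c − 1.94 − 0 − x)×3390
The z_c×3390 term appears on both sides and cancels. Collect the known terms of each column as K = Σ(ρt)_known − 3390 × (depth of known layers): K_A = 78881.28 − 3390×31.04 = −26344.32; K_B = 0 − 3390×(1.94 + 0) = −6576.6.
Balance: K_A = K_B − x×(3390 − 2820), so x = (K_B − K_A)/(3390 − 2820) = 19767.7/570 = 34.7 km.

34.7 km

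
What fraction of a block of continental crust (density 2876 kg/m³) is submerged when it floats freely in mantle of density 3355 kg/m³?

85.7%

Submerged fraction = ρ_obj/ρ_fluid = 2876/3355 = 85.7%.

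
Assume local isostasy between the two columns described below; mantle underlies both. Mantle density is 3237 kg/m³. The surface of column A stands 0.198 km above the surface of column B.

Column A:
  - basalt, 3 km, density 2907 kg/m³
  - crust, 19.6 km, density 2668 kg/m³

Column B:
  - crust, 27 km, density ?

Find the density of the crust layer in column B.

2810 kg/m³

Take the compensation level at the base of the deeper column (depth z_c below the surface of column A) and equate Σ ρ_i t_i down to z_c; mantle fills any gap and the z_c terms cancel.
Column A: 3×2907 + 19.6×2668 + (z_c − 22.6)×3237
Column B: 0.198×0 + 27×ρ + (z_c − 0.198 − 27)×3237
The z_c×3237 term appears on both sides and cancels. Collect the known terms of each column as K = Σ(ρt)_known − 3237 × (depth of known layers): K_A = 61013.8 − 3237×22.6 = −12142.4; K_B = 0 − 3237×(0.198 + 27) = −88039.926.
Balance: K_A = K_B + 27×ρ, so ρ = (K_A − K_B)/27 = 75897.5/27 = 2810 kg/m³.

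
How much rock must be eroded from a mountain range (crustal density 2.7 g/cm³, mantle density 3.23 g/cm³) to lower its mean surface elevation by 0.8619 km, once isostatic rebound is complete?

5.25 km

Net drop Δ = e − u = e − e ρ_c/ρ_m = e (ρ_m − ρ_c)/ρ_m.
e = Δ ρ_m/(ρ_m − ρ_c) = 0.8619 km × 3.23/0.53 = 5.25 km.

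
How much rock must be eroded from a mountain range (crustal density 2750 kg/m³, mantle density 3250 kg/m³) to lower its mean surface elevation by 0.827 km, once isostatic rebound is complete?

Net drop Δ = e − u = e − e ρ_c/ρ_m = e (ρ_m − ρ_c)/ρ_m.
e = Δ ρ_m/(ρ_m − ρ_c) = 0.827 km × 3250/500 = 5.38 km.

5.38 km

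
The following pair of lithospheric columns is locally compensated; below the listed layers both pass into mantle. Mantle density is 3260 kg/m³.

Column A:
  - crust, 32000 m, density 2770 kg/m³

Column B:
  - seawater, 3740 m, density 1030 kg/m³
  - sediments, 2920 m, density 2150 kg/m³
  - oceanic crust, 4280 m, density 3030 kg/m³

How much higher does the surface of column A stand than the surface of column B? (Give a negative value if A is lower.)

For any compensation level in the mantle, the mantle terms cancel and isostasy reduces to e = (Σt_A − Σt_B) − (Σ(ρt)_A − Σ(ρt)_B) / ρ_m.
Σt_A = 32000 m; Σt_B = 10940 m; Σ(ρt)_A = 88640000; Σ(ρt)_B = 23098600 (in m·kg/m³).
e = (32000 − 10940) − (88640000 − 23098600) / 3260 = 955 m.

955 m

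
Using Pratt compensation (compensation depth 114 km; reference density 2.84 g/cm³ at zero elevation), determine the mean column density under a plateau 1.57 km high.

Pratt balance: ρ_ref D = ρ (D + h).
ρ = ρ_ref D/(D + h) = 2.84 × 114 km/(114 km + 1.57 km) = 2.8 g/cm³.

2.8 g/cm³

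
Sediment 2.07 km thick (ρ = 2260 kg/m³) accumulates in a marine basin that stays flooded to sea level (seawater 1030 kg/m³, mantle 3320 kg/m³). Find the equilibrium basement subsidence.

1.11 km

Submarine loading: the sediment displaces seawater, and the subsidence is in turn flooded, so s (ρ_m − ρ_w) = t (ρ_sed − ρ_w).
s = 2.07 km × (2260 − 1030) / (3320 − 1030) = 1.11 km.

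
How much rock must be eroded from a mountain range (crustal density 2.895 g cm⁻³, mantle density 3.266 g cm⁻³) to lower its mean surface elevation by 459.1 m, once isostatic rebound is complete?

4040 m

Net drop Δ = e − u = e − e ρ_c/ρ_m = e (ρ_m − ρ_c)/ρ_m.
e = Δ ρ_m/(ρ_m − ρ_c) = 459.1 m × 3.266/0.371 = 4040 m.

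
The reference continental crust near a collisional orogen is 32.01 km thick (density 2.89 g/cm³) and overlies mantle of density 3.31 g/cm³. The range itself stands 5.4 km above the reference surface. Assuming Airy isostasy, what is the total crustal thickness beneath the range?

Root depth r = h ρ_c / (ρ_m − ρ_c) = 5.4 km × 2.89 / 0.42 = 37.16 km.
Total thickness = T + h + r = 32.01 km + 5.4 km + 37.16 km = 74.6 km.

74.6 km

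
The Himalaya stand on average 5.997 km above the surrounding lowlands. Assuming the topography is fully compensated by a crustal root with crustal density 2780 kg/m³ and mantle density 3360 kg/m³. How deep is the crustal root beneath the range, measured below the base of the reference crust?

Balancing pressure at the compensation depth: the weight of the topography is balanced by the buoyancy of the root, ρ_c h = (ρ_m − ρ_c) r.
r = h · ρ_c / (ρ_m − ρ_c) = 5.997 km × 2780 / (3360 − 2780) = 28.7 km.

28.7 km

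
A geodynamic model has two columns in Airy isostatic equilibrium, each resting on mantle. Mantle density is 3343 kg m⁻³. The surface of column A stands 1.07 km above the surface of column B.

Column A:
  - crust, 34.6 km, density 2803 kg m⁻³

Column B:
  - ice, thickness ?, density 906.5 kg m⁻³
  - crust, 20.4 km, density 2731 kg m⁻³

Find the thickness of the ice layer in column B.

1.08 km

Take the compensation level at the base of the deeper column (depth z_c below the surface of column A) and equate Σ ρ_i t_i down to z_c; mantle fills any gap and the z_c terms cancel.
Column A: 34.6×2803 + (z_c − 34.6)×3343
Column B: 1.07×0 + x×906.5 + 20.4×2731 + (z_c − 1.07 − 20.4 − x)×3343
The z_c×3343 term appears on both sides and cancels. Collect the known terms of each column as K = Σ(ρt)_known − 3343 × (depth of known layers): K_A = 96983.8 − 3343×34.6 = −18684; K_B = 55712.4 − 3343×(1.07 + 20.4) = −16061.81.
Balance: K_A = K_B − x×(3343 − 906.5), so x = (K_B − K_A)/(3343 − 906.5) = 2622.19/2436.5 = 1.08 km.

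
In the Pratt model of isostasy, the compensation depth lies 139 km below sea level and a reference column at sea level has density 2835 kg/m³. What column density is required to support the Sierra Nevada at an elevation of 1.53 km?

2800 kg/m³

Pratt balance: ρ_ref D = ρ (D + h).
ρ = ρ_ref D/(D + h) = 2835 × 139 km/(139 km + 1.53 km) = 2800 kg/m³.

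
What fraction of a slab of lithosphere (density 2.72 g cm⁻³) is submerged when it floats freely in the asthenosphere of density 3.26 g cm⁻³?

0.834

Submerged fraction = ρ_obj/ρ_fluid = 2.72/3.26 = 0.834.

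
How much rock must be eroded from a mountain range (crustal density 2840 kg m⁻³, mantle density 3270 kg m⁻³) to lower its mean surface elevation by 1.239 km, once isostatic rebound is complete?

9.42 km

Net drop Δ = e − u = e − e ρ_c/ρ_m = e (ρ_m − ρ_c)/ρ_m.
e = Δ ρ_m/(ρ_m − ρ_c) = 1.239 km × 3270/430 = 9.42 km.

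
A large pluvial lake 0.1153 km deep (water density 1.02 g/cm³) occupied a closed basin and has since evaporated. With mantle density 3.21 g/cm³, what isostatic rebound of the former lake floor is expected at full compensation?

0.0366 km

u = d ρ_w/ρ_m = 0.1153 km × 1.02/3.21 = 0.0366 km.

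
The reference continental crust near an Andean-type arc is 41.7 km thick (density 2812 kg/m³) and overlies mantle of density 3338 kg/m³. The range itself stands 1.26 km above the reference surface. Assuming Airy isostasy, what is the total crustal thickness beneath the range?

Root depth r = h ρ_c / (ρ_m − ρ_c) = 1.26 km × 2812 / 526 = 6.736 km.
Total thickness = T + h + r = 41.7 km + 1.26 km + 6.736 km = 49.7 km.

49.7 km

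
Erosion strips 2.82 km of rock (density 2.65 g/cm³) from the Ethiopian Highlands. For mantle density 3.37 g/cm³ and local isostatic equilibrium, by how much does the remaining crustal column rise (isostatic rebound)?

Unloading: uplift u = e ρ_c/ρ_m = 2.82 km × 2.65/3.37 = 2.22 km.

2.22 km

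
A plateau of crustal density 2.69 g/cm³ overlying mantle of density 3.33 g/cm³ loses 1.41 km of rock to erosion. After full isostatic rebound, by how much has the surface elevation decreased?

0.271 km

Rebound u = e ρ_c/ρ_m = 1.41 km × 2.69/3.33 = 1.139 km.
Net surface drop = e − u = 1.41 km − 1.139 km = e (ρ_m − ρ_c)/ρ_m = 0.271 km.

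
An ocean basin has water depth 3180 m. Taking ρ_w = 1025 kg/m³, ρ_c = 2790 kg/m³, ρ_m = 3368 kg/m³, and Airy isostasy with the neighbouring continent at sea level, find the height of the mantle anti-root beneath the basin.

For local isostatic compensation: replacing crust with seawater at the top is compensated by replacing crust with mantle at the base: d (ρ_c − ρ_w) = a (ρ_m − ρ_c).
a = d (ρ_c − ρ_w)/(ρ_m − ρ_c) = 3180 m × 1765/578 = 9710 m.

9710 m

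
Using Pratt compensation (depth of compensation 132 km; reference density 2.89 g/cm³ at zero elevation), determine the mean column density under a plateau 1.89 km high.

2.85 g/cm³

Pratt balance: ρ_ref D = ρ (D + h).
ρ = ρ_ref D/(D + h) = 2.89 × 132 km/(132 km + 1.89 km) = 2.85 g/cm³.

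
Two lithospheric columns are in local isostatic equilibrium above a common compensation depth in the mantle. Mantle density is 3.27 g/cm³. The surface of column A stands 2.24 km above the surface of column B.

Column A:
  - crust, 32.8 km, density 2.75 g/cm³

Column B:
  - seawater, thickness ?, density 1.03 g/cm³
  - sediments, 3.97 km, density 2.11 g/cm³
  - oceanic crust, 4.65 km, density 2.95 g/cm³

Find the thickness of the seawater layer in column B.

Take the compensation level at the base of the deeper column (depth z_c below the surface of column A) and equate Σ ρ_i t_i down to z_c; mantle fills any gap and the z_c terms cancel.
Column A: 32.8×2.75 + (z_c − 32.8)×3.27
Column B: 2.24×0 + x×1.03 + 3.97×2.11 + 4.65×2.95 + (z_c − 2.24 − 8.62 − x)×3.27
The z_c×3.27 term appears on both sides and cancels. Collect the known terms of each column as K = Σ(ρt)_known − 3.27 × (depth of known layers): K_A = 90.2 − 3.27×32.8 = −17.056; K_B = 22.0942 − 3.27×(2.24 + 8.62) = −13.418.
Balance: K_A = K_B − x×(3.27 − 1.03), so x = (K_B − K_A)/(3.27 − 1.03) = 3.638/2.24 = 1.62 km.

1.62 km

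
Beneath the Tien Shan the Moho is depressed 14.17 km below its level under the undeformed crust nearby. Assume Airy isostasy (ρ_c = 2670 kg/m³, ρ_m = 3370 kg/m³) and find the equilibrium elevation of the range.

Isostatic balance requires: ρ_c h = (ρ_m − ρ_c) r.
h = r (ρ_m − ρ_c) / ρ_c = 14.17 km × (3370 − 2670) / 2670 = 3.71 km.

3.71 km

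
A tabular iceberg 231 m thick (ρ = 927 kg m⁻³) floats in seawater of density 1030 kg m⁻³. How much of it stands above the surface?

Floating equilibrium: submerged depth d = t ρ_obj/ρ_fluid = 231 m × 927/1030 = 207.9 m.
Freeboard = t − d = 231 m − 207.9 m = 23.1 m.

23.1 m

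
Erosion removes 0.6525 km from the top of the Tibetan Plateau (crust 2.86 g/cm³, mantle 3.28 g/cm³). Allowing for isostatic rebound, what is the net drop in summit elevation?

Rebound u = e ρ_c/ρ_m = 0.6525 km × 2.86/3.28 = 0.5689 km.
Net surface drop = e − u = 0.6525 km − 0.5689 km = e (ρ_m − ρ_c)/ρ_m = 0.0836 km.

0.0836 km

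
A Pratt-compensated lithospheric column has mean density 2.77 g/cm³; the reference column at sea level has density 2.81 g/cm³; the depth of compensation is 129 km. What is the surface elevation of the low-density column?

ρ_ref D = ρ (D + h) → h = D (ρ_ref − ρ)/ρ.
h = 129 km × (2.81 − 2.77)/2.77 = 1.86 km.

1.86 km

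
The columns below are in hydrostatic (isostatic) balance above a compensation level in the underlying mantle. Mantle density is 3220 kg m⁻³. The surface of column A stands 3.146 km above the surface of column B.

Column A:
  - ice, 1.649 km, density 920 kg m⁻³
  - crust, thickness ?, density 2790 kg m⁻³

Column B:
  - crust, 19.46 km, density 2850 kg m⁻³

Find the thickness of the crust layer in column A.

Take the compensation level at the base of the deeper column (depth z_c below the surface of column A) and equate Σ ρ_i t_i down to z_c; mantle fills any gap and the z_c terms cancel.
Column A: 1.649×920 + x×2790 + (z_c − 1.649 − x)×3220
Column B: 3.146×0 + 19.46×2850 + (z_c − 3.146 − 19.46)×3220
The z_c×3220 term appears on both sides and cancels. Collect the known terms of each column as K = Σ(ρt)_known − 3220 × (depth of known layers): K_A = 1517.08 − 3220×1.649 = −3792.7; K_B = 55461 − 3220×(3.146 + 19.46) = −17330.32.
Balance: K_A − x×(3220 − 2790) = K_B, so x = (K_A − K_B)/(3220 − 2790) = 13537.6/430 = 31.5 km.

31.5 km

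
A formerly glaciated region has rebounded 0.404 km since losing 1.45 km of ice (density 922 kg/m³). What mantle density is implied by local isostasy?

ρ_m = ρ_ice t / u = 922 × 1.45 km/0.404 km = 3310 kg/m³.

3310 kg/m³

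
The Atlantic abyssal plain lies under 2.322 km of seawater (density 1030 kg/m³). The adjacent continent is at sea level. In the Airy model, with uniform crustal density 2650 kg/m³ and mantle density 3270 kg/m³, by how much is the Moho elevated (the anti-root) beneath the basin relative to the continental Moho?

Balancing pressure at the compensation depth: replacing crust with seawater at the top is compensated by replacing crust with mantle at the base: d (ρ_c − ρ_w) = a (ρ_m − ρ_c).
a = d (ρ_c − ρ_w)/(ρ_m − ρ_c) = 2.322 km × 1620/620 = 6.07 km.

6.07 km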